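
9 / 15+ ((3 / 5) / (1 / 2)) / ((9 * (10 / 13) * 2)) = 103 / 150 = 0.69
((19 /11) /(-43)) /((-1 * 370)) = 19 /175010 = 0.00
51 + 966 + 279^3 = 21718656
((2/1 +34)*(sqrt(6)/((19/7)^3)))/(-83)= -12348*sqrt(6)/569297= -0.05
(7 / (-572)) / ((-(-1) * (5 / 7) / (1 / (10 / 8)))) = -49 / 3575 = -0.01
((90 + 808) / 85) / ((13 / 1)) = 898 / 1105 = 0.81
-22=-22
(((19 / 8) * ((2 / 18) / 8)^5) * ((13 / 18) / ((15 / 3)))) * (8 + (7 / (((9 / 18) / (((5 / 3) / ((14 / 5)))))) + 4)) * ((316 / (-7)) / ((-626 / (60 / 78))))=91561 / 457855689424896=0.00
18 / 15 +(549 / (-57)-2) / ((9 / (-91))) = 118.81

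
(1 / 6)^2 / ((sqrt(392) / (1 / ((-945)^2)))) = 0.00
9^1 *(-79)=-711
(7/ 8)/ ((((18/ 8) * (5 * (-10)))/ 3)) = -7/ 300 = -0.02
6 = 6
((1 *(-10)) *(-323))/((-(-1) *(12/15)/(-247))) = -997262.50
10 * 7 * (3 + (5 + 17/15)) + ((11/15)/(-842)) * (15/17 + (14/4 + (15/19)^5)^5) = 136136529911986785921975487410383584602373/213167513485071626500324793848810029760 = 638.64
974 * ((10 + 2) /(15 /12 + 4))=15584 /7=2226.29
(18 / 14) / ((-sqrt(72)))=-3 * sqrt(2) / 28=-0.15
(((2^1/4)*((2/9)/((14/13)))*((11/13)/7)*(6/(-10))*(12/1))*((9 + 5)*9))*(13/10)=-14.71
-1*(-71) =71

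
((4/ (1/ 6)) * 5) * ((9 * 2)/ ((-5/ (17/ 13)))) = -7344/ 13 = -564.92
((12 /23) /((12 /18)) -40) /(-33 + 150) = -902 /2691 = -0.34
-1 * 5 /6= -5 /6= -0.83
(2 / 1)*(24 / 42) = 8 / 7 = 1.14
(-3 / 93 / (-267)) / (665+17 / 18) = 6 / 33072133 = 0.00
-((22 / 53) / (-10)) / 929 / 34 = 11 / 8370290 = 0.00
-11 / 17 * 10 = -6.47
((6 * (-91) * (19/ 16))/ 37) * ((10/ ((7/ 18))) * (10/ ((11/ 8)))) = -1333800/ 407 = -3277.15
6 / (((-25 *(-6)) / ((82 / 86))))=0.04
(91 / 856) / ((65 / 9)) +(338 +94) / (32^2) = 14949 / 34240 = 0.44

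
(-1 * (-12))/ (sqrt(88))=3 * sqrt(22)/ 11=1.28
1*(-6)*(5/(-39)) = 10/13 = 0.77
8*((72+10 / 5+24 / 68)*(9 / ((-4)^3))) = -83.65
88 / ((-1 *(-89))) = 88 / 89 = 0.99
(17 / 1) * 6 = 102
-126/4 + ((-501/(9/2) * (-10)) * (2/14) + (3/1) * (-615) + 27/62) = -1117778/651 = -1717.02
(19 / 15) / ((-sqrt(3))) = -19 * sqrt(3) / 45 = -0.73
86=86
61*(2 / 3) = 122 / 3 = 40.67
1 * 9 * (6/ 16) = 27/ 8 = 3.38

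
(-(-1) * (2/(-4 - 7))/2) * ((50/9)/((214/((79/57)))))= -1975/603801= -0.00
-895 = -895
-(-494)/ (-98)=-247/ 49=-5.04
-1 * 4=-4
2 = 2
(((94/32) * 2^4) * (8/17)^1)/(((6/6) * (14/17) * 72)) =47/126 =0.37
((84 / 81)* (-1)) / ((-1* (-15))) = -28 / 405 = -0.07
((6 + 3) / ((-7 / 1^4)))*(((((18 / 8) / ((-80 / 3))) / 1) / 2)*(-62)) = -7533 / 2240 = -3.36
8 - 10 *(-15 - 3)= 188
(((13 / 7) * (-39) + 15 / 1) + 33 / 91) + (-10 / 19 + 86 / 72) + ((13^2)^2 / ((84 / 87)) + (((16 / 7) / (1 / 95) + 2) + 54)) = 927366533 / 31122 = 29797.78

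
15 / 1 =15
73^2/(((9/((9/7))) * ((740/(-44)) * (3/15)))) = -58619/259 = -226.33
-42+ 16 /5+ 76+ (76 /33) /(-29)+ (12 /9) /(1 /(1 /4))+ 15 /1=83664 /1595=52.45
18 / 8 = 9 / 4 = 2.25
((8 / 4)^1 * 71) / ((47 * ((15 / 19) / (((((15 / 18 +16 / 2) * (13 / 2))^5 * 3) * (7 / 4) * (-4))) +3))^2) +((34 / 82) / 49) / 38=4767389383838664656680616190346265825989 / 647287558701785586526434054758030349785718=0.01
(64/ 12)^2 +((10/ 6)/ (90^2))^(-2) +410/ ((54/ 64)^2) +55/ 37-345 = 637098506522/ 26973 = 23619860.84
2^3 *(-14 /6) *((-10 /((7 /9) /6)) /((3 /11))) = 5280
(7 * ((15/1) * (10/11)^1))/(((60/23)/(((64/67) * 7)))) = 180320/737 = 244.67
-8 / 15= -0.53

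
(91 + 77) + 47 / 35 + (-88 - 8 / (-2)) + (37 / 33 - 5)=81.46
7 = 7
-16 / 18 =-0.89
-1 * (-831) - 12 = 819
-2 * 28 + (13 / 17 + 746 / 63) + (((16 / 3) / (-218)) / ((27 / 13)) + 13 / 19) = -852824206 / 19962369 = -42.72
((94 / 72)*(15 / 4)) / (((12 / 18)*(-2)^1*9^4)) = -235 / 419904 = -0.00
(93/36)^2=961/144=6.67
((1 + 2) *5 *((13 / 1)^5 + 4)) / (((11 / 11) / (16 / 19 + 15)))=1676405955 / 19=88231892.37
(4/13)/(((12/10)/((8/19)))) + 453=335753/741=453.11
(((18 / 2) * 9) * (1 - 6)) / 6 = -135 / 2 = -67.50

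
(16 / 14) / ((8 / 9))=9 / 7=1.29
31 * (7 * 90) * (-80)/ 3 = -520800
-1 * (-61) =61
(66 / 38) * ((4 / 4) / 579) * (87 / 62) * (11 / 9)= 3509 / 682062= 0.01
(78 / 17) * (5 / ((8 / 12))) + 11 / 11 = 602 / 17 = 35.41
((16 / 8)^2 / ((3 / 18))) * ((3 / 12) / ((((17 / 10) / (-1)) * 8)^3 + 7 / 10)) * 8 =-4000 / 209563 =-0.02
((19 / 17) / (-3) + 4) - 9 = -274 / 51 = -5.37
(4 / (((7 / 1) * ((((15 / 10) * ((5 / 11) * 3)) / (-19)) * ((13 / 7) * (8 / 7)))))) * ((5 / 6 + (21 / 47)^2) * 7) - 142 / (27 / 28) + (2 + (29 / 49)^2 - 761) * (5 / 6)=-14847495671201 / 18616369590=-797.55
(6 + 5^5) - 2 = 3129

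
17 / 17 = 1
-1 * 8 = -8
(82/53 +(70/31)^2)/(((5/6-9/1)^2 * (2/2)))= 12186072/122290133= 0.10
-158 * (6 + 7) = -2054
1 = 1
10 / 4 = 5 / 2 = 2.50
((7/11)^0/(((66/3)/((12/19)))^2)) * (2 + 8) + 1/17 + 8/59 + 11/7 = 544084598/306684301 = 1.77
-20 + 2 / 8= -79 / 4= -19.75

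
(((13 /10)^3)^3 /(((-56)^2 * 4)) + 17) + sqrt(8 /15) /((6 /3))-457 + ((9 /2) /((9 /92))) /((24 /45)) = -4437429395500627 /12544000000000 + sqrt(30) /15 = -353.38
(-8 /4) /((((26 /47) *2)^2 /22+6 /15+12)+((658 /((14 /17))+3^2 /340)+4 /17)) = -3304664 /1341226643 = -0.00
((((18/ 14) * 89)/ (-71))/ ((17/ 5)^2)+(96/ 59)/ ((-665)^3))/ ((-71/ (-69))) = -3424841996108481/ 25277346848495875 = -0.14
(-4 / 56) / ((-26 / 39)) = 3 / 28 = 0.11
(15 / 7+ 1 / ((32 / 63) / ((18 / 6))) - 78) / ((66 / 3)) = -15669 / 4928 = -3.18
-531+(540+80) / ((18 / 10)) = -186.56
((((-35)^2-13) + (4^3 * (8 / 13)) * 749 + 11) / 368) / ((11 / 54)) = 10783449 / 26312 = 409.83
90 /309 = 30 /103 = 0.29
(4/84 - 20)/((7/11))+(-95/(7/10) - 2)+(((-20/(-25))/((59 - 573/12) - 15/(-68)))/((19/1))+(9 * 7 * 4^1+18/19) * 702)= 161030404357/907725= 177399.99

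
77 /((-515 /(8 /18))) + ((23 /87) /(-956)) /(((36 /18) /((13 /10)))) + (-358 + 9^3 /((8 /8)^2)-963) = -304324000679 /514002960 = -592.07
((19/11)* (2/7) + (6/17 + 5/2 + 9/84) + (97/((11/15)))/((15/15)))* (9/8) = 6395967/41888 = 152.69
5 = 5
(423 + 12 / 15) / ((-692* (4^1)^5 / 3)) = -6357 / 3543040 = -0.00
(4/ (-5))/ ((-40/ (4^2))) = 8/ 25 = 0.32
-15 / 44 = -0.34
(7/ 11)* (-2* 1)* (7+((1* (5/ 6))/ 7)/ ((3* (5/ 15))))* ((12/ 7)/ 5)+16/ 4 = 344/ 385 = 0.89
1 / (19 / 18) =0.95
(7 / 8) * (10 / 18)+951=68507 / 72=951.49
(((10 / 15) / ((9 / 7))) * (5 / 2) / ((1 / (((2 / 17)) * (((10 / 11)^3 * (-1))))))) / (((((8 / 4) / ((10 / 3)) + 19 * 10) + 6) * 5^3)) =-2800 / 600543207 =-0.00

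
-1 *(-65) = 65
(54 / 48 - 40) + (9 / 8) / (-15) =-779 / 20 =-38.95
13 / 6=2.17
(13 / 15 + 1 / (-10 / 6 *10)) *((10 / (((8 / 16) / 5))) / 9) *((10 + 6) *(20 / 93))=77440 / 2511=30.84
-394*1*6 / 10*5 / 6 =-197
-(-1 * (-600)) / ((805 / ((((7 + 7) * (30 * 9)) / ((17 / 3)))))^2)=-62985600 / 152881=-411.99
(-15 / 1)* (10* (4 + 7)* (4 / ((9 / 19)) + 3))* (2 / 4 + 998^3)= -56310779375125 / 3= -18770259791708.33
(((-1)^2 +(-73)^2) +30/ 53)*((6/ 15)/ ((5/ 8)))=904064/ 265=3411.56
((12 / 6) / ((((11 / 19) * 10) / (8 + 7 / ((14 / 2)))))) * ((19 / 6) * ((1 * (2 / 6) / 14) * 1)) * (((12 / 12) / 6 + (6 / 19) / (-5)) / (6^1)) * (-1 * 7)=-1121 / 39600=-0.03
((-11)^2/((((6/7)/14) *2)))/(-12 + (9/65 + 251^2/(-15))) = -35035/149332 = -0.23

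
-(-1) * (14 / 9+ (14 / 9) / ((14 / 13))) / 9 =1 / 3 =0.33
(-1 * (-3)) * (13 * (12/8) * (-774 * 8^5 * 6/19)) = -8902213632/19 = -468537559.58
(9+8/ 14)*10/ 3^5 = 670/ 1701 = 0.39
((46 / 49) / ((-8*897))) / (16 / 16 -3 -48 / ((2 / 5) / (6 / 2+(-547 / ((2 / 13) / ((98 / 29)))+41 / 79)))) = -2291 / 25242243811512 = -0.00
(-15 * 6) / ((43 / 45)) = -4050 / 43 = -94.19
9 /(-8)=-9 /8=-1.12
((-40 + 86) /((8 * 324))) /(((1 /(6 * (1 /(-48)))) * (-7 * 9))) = 23 /653184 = 0.00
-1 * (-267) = 267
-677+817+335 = 475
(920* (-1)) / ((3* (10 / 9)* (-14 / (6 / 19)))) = 828 / 133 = 6.23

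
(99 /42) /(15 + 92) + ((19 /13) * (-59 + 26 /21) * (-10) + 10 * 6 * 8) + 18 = 11202289 /8346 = 1342.23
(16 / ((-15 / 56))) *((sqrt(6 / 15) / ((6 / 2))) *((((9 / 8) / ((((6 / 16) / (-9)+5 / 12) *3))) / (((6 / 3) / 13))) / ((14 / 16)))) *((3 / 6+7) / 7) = -3328 *sqrt(10) / 105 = -100.23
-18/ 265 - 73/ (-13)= 19111/ 3445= 5.55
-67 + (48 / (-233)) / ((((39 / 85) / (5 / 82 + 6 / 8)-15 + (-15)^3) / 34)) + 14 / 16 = -787126525883 / 11903986776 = -66.12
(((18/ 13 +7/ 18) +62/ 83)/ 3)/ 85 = 48953/ 4952610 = 0.01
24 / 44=6 / 11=0.55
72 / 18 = 4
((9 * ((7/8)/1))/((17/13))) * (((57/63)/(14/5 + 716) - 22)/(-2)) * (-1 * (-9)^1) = 194258961/325856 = 596.15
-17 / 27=-0.63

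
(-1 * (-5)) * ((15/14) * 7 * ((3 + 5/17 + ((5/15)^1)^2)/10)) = 2605/204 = 12.77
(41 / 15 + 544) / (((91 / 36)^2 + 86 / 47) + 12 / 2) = 166513104 / 4330675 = 38.45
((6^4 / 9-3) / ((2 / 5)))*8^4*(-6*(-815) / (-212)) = -1765094400 / 53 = -33303667.92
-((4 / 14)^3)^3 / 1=-512 / 40353607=-0.00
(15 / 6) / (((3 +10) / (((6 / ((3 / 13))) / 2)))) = 5 / 2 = 2.50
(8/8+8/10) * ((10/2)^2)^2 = 1125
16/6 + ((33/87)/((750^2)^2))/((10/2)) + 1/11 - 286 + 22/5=-140722839843749879/504667968750000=-278.84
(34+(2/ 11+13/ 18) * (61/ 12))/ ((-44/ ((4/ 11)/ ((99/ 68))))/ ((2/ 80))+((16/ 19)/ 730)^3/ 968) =-5719585365951122875/ 1044237012725729554992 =-0.01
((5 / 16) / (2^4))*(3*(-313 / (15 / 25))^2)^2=29993515503125 / 2304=13018018881.56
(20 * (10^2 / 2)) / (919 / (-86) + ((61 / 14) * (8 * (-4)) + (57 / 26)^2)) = -203476000 / 29566773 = -6.88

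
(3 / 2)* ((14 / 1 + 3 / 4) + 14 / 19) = 23.23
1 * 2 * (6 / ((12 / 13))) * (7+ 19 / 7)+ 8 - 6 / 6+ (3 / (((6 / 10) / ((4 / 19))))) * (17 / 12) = 53776 / 399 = 134.78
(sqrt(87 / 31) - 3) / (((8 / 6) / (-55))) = 495 / 4 - 165 * sqrt(2697) / 124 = 54.65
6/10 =3/5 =0.60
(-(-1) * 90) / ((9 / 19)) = 190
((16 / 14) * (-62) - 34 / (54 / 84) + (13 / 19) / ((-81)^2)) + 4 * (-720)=-2621107745 / 872613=-3003.75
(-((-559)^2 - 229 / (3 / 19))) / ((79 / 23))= -21461116 / 237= -90553.23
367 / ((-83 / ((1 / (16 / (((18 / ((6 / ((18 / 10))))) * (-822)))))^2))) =-45193631103 / 132800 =-340313.49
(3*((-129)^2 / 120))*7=116487 / 40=2912.18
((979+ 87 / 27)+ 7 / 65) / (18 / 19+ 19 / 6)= 21837194 / 91455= 238.78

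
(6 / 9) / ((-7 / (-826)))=236 / 3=78.67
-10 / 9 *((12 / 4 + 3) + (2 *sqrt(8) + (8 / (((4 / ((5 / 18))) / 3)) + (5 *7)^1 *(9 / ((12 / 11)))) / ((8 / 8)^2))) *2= -17785 / 27-80 *sqrt(2) / 9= -671.27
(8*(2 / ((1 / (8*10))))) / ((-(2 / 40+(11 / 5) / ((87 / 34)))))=-2227200 / 1583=-1406.95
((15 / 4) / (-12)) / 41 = -5 / 656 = -0.01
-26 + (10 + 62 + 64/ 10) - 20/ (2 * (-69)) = 18128/ 345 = 52.54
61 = 61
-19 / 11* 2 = -38 / 11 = -3.45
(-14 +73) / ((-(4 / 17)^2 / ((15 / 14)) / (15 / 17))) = -1007.48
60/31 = 1.94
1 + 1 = 2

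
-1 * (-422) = 422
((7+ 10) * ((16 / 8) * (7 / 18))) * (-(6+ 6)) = -158.67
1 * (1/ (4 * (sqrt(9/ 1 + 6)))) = sqrt(15)/ 60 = 0.06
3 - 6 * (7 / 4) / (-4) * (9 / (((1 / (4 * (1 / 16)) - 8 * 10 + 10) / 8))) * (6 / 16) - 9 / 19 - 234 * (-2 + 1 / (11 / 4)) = 1285305 / 3344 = 384.36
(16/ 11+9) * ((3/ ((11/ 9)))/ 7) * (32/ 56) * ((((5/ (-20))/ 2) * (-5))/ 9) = 1725/ 11858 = 0.15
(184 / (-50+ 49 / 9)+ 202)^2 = 6295787716 / 160801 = 39152.67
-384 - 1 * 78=-462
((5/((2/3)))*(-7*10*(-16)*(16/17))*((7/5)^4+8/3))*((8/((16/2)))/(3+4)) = 3123968/425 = 7350.51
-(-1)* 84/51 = 28/17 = 1.65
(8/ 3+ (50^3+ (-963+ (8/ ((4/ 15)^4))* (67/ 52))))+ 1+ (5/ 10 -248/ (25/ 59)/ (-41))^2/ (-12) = 661153919249441/ 5244720000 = 126060.86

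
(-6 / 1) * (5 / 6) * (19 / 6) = -95 / 6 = -15.83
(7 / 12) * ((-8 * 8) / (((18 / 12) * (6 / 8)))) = -896 / 27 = -33.19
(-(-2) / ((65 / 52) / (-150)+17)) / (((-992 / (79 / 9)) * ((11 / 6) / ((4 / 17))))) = -1580 / 11820083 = -0.00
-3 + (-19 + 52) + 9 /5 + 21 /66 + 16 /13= 47689 /1430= 33.35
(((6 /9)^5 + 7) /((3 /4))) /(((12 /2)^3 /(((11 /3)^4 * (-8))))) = -101491412 /1594323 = -63.66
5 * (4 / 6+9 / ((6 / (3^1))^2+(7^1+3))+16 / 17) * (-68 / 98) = -8035 / 1029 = -7.81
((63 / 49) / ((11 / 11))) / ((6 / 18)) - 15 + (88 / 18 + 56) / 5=326 / 315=1.03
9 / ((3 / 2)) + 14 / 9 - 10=-22 / 9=-2.44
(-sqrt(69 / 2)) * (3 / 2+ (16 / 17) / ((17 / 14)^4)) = -5488883 * sqrt(138) / 5679428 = -11.35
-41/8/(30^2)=-41/7200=-0.01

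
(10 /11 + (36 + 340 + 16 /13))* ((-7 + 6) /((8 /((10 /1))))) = -135185 /286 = -472.67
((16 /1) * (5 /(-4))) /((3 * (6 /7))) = -70 /9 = -7.78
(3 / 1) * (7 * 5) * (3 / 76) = 315 / 76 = 4.14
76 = 76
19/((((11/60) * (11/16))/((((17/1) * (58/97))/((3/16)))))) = 95918080/11737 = 8172.28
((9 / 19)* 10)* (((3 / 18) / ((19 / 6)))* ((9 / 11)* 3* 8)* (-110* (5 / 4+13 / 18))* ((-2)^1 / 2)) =383400 / 361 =1062.05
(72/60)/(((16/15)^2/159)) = 21465/128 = 167.70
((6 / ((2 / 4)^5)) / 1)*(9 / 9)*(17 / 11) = 3264 / 11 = 296.73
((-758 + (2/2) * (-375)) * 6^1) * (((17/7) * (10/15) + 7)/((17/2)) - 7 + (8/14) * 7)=1606594/119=13500.79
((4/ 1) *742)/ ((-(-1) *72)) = 371/ 9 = 41.22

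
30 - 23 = 7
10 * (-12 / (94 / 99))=-5940 / 47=-126.38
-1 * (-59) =59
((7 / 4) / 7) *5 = 1.25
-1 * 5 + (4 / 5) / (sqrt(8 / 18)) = -19 / 5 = -3.80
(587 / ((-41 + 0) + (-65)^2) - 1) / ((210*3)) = -1199 / 878640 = -0.00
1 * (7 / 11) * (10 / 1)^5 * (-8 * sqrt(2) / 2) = -2800000 * sqrt(2) / 11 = -359981.63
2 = 2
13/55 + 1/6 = 133/330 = 0.40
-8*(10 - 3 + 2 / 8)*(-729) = 42282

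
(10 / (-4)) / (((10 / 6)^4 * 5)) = -0.06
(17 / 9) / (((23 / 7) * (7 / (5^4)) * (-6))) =-10625 / 1242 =-8.55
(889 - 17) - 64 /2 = 840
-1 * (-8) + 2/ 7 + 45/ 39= 859/ 91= 9.44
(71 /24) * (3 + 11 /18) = 4615 /432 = 10.68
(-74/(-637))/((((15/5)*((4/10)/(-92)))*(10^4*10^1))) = -851/9555000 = -0.00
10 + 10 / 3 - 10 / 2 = 25 / 3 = 8.33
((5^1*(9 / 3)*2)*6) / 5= 36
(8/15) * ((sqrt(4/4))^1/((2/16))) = 64/15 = 4.27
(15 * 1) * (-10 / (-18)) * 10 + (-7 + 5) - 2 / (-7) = 1714 / 21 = 81.62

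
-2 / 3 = -0.67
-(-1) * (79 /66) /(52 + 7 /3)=79 /3586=0.02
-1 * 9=-9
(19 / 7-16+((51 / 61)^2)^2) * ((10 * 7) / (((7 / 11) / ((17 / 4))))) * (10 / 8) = -2899217159025 / 387683548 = -7478.31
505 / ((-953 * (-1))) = 505 / 953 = 0.53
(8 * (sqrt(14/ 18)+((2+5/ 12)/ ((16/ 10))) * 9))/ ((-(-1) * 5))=8 * sqrt(7)/ 15+87/ 4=23.16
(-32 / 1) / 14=-16 / 7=-2.29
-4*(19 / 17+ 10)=-756 / 17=-44.47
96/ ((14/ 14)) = 96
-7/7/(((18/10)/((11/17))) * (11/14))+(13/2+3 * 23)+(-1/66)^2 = 5557063/74052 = 75.04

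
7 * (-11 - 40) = -357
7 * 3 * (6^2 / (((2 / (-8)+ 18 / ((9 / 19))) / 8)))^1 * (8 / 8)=24192 / 151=160.21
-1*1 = -1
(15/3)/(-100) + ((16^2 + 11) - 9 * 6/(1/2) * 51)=-104821/20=-5241.05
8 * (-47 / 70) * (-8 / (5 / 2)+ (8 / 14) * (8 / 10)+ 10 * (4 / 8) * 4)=-113552 / 1225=-92.70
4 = 4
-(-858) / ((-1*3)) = -286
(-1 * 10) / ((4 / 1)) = -5 / 2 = -2.50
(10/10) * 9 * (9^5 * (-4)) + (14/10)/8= -85030553/40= -2125763.82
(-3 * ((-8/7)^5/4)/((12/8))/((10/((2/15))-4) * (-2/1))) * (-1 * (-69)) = -565248/1193297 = -0.47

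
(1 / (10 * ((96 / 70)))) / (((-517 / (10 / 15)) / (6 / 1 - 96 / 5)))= 7 / 5640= 0.00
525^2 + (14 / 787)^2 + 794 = 171205359807 / 619369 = 276419.00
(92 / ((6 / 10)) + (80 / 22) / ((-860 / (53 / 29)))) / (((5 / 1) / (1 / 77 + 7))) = 227142072 / 1056209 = 215.05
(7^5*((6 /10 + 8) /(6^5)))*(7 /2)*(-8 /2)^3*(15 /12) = -5204.64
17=17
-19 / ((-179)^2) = -19 / 32041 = -0.00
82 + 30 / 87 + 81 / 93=74811 / 899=83.22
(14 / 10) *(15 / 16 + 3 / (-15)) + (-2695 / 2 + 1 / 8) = -538537 / 400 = -1346.34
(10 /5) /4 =1 /2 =0.50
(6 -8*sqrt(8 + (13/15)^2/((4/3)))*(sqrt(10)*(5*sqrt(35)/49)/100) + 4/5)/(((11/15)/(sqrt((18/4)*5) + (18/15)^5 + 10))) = (714 -sqrt(2202))*(9375*sqrt(10) + 78052)/481250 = 149.28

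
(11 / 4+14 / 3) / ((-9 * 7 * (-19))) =89 / 14364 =0.01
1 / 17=0.06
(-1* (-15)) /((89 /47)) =705 /89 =7.92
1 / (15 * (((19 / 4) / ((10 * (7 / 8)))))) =7 / 57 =0.12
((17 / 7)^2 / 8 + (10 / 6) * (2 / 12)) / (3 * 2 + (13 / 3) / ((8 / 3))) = 0.13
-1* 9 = -9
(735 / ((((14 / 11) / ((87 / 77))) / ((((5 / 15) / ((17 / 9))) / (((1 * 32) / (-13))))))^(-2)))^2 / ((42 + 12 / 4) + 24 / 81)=484877542962902754918400 / 667045750858461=726902978.30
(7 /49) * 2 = 2 /7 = 0.29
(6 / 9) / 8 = 1 / 12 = 0.08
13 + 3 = 16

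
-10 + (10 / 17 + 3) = -109 / 17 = -6.41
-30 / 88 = -15 / 44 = -0.34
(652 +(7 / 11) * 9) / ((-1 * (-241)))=7235 / 2651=2.73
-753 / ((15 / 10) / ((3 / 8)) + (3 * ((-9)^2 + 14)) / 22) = -16566 / 373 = -44.41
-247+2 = -245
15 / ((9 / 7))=35 / 3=11.67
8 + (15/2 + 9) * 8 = 140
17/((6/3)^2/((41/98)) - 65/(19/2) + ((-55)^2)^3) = 13243/21563219048993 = 0.00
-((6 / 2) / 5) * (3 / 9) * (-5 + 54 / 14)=8 / 35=0.23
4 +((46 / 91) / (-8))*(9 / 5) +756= 1382993 / 1820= 759.89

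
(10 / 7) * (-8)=-80 / 7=-11.43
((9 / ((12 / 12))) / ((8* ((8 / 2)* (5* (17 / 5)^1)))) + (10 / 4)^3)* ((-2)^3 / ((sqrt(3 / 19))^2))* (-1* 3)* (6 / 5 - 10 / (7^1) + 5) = 26999057 / 2380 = 11344.14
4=4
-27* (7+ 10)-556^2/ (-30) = 147683/ 15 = 9845.53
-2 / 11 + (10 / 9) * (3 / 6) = 0.37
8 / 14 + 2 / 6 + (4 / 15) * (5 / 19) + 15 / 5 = 1586 / 399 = 3.97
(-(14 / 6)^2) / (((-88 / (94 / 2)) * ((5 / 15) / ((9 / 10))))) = 6909 / 880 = 7.85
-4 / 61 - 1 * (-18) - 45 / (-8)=11497 / 488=23.56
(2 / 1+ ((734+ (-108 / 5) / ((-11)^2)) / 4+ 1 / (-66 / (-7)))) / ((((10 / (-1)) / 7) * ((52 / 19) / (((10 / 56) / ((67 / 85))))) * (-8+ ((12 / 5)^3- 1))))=-6799028875 / 3050437104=-2.23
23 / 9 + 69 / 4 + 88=3881 / 36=107.81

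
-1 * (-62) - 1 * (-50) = 112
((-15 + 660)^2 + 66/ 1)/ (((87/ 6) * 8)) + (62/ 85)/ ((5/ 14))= 176939363/ 49300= 3589.03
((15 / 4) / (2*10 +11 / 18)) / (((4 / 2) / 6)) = 405 / 742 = 0.55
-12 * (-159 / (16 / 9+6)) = 8586 / 35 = 245.31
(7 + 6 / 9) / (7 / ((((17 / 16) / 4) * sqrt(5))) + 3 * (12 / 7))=0.45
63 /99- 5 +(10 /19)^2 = -16228 /3971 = -4.09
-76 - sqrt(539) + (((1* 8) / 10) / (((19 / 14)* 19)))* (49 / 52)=-1782654 / 23465 - 7* sqrt(11)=-99.19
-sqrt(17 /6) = -sqrt(102) /6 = -1.68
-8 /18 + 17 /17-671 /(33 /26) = -4753 /9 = -528.11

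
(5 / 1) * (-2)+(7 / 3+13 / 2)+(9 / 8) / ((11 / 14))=35 / 132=0.27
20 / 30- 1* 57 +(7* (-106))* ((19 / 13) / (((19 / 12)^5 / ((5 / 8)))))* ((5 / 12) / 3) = -334396837 / 5082519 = -65.79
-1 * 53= -53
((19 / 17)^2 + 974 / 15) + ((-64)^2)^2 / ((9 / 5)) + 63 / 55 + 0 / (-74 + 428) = 1333378873196 / 143055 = 9320742.88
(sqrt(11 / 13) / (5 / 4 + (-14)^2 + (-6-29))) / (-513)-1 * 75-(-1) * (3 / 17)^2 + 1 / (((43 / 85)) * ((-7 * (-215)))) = -280418125 / 3740527-4 * sqrt(143) / 4328181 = -74.97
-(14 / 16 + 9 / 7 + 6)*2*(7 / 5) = -457 / 20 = -22.85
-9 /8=-1.12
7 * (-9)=-63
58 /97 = 0.60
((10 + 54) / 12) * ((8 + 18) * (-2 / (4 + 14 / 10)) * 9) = -4160 / 9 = -462.22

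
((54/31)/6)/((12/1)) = 3/124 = 0.02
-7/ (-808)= 7/ 808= 0.01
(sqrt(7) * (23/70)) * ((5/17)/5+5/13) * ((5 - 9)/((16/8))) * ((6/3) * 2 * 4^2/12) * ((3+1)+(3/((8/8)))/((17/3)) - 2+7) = -278208 * sqrt(7)/18785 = -39.18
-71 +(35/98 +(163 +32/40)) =6521/70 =93.16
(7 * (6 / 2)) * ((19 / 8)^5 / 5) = 51998079 / 163840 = 317.37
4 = 4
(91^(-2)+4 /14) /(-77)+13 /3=8282180 /1912911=4.33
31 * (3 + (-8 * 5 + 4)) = -1023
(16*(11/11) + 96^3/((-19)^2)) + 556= 1091228/361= 3022.79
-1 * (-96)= 96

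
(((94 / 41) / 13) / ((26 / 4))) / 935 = 188 / 6478615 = 0.00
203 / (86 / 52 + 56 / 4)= 5278 / 407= 12.97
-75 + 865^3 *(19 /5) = 2459415500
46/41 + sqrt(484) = 948/41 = 23.12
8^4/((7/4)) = 16384/7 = 2340.57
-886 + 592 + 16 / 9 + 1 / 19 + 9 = -48422 / 171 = -283.17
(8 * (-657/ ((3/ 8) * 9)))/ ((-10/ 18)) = 14016/ 5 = 2803.20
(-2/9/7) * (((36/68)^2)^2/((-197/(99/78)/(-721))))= -2477871/213897281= -0.01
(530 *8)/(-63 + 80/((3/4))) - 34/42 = 264893/2751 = 96.29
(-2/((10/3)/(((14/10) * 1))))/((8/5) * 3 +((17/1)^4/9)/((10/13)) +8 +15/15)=-0.00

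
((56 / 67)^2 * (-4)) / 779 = -12544 / 3496931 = -0.00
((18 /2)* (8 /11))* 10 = 65.45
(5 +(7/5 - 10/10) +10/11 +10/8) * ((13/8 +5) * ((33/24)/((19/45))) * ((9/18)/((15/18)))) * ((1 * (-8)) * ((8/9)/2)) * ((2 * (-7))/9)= 541.20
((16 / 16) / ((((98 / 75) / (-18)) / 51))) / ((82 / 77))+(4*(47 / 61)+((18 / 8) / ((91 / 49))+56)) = -545689513 / 910364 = -599.42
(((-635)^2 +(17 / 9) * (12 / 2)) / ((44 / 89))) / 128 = 107664101 / 16896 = 6372.17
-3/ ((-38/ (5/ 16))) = 15/ 608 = 0.02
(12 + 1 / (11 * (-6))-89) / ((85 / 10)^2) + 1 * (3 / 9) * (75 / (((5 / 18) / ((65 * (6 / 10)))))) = 1968512 / 561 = 3508.93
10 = 10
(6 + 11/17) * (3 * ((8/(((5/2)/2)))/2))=5424/85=63.81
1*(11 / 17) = 11 / 17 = 0.65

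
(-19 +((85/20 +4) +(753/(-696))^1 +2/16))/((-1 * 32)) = 679/1856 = 0.37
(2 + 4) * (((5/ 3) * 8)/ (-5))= -16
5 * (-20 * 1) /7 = -100 /7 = -14.29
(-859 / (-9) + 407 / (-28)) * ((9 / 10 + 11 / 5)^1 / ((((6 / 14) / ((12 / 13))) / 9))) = 632059 / 130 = 4861.99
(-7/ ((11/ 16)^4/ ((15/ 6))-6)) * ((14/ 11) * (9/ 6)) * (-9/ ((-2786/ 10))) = 0.07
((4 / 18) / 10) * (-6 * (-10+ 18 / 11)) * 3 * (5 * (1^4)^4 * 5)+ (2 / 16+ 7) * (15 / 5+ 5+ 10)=9323 / 44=211.89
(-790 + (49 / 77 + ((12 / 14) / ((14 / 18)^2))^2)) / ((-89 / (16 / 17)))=16303169776 / 1958032307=8.33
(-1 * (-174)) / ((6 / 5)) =145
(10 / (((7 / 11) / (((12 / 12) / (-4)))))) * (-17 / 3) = 935 / 42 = 22.26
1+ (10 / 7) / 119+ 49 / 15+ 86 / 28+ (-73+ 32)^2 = 42191869 / 24990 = 1688.35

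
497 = 497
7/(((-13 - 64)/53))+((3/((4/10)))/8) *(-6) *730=-180887/44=-4111.07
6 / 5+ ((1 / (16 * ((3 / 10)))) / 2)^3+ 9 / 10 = 1161841 / 552960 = 2.10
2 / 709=0.00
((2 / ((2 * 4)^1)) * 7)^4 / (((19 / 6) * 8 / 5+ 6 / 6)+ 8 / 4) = 36015 / 30976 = 1.16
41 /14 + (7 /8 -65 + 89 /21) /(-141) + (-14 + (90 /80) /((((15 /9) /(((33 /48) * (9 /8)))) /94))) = 291289711 /7580160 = 38.43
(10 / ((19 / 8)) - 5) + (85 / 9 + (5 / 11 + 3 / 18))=34897 / 3762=9.28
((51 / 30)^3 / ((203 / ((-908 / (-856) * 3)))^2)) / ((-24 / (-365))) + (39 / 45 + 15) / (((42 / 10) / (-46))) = -4722048725416933 / 27175786041600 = -173.76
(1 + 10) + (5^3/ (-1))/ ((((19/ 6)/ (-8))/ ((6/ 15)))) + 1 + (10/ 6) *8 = 8644/ 57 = 151.65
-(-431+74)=357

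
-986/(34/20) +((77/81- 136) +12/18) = -57865/81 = -714.38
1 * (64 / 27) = 2.37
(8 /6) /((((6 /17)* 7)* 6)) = 17 /189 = 0.09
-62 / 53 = -1.17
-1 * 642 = -642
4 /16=1 /4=0.25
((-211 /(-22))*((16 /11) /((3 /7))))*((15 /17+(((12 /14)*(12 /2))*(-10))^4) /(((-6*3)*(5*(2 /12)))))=-32132177876888 /2116653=-15180654.49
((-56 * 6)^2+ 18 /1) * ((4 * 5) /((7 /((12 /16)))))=1693710 /7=241958.57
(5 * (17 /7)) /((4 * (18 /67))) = 11.30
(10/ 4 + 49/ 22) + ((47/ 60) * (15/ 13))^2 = 164907/ 29744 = 5.54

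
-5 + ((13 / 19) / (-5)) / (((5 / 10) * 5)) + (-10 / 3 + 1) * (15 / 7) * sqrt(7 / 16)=-2401 / 475 - 5 * sqrt(7) / 4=-8.36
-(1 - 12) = 11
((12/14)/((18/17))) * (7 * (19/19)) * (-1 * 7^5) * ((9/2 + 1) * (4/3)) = -6285818/9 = -698424.22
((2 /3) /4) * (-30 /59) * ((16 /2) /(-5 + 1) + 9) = -35 /59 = -0.59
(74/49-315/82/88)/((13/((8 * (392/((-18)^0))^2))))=813084832/5863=138680.68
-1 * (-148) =148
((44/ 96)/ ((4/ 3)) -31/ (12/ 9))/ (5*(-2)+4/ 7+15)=-4.11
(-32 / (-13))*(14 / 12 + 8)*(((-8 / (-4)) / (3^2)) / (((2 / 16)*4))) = 3520 / 351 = 10.03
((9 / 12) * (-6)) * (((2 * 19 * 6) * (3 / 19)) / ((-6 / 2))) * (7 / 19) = 378 / 19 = 19.89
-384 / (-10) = 192 / 5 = 38.40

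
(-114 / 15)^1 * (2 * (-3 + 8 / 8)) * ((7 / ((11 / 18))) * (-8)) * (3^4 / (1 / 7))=-86873472 / 55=-1579517.67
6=6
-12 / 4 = -3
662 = 662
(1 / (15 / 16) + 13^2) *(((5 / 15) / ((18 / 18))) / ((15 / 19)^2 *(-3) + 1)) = -920911 / 14130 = -65.17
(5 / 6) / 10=1 / 12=0.08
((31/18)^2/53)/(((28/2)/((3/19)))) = 961/1522584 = 0.00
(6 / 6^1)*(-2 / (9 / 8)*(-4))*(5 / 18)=160 / 81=1.98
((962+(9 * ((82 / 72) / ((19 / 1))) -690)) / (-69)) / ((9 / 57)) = -20713 / 828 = -25.02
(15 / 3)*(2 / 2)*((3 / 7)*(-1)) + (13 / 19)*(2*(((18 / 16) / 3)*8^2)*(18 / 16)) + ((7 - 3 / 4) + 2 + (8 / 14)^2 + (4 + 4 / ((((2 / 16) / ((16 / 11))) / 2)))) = 5754293 / 40964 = 140.47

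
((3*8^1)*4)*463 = 44448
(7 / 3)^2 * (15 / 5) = 49 / 3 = 16.33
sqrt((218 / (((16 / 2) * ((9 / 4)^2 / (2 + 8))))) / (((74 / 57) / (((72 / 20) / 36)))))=sqrt(459762) / 333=2.04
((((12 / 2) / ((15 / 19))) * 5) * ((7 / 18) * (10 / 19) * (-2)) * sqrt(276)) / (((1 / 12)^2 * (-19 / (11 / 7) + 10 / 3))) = 147840 * sqrt(69) / 289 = 4249.31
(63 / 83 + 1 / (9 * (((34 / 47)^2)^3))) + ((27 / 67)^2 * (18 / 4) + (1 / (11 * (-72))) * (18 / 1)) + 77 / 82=7432613281607169713 / 2336255040310475328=3.18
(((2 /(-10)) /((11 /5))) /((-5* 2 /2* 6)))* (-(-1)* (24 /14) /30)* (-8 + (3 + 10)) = 1 /1155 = 0.00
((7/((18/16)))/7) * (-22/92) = -44/207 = -0.21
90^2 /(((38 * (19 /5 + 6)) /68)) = 1377000 /931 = 1479.05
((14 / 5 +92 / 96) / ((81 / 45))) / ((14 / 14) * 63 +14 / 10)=2255 / 69552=0.03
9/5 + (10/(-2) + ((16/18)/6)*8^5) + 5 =655603/135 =4856.32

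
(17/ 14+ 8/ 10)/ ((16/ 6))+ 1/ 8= 493/ 560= 0.88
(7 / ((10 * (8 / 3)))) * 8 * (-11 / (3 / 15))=-231 / 2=-115.50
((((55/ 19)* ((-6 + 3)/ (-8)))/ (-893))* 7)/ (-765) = 77/ 6922536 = 0.00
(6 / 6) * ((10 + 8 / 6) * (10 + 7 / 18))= 3179 / 27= 117.74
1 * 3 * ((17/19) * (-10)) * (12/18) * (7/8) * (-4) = 1190/19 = 62.63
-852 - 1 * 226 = -1078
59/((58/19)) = 1121/58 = 19.33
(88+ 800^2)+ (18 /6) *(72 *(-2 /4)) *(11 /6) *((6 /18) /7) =4480550 /7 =640078.57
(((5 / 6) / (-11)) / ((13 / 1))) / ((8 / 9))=-15 / 2288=-0.01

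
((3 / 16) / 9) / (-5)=-1 / 240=-0.00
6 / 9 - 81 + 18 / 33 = -2633 / 33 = -79.79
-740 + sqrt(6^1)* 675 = -740 + 675* sqrt(6) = 913.41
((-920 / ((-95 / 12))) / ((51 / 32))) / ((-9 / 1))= -23552 / 2907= -8.10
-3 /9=-1 /3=-0.33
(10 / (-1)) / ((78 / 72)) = -120 / 13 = -9.23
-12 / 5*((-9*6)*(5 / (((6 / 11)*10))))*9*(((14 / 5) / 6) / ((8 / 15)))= 18711 / 20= 935.55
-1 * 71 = -71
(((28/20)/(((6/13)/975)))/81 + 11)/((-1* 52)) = -7697/8424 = -0.91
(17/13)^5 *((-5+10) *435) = 3088188975/371293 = 8317.39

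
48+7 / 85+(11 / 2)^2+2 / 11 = 78.51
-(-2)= 2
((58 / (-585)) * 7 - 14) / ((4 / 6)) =-4298 / 195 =-22.04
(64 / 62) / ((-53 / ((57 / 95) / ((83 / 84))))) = -8064 / 681845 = -0.01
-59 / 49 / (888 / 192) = -472 / 1813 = -0.26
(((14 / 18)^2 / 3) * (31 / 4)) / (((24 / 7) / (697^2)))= 5165607097 / 23328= 221433.77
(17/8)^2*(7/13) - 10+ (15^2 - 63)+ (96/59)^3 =27124631925/170875328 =158.74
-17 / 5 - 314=-1587 / 5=-317.40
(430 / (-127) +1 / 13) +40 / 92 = -109139 / 37973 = -2.87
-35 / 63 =-5 / 9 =-0.56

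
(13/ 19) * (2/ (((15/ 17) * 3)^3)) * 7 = 894166/ 1731375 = 0.52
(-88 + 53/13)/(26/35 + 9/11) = -53.76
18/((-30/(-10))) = 6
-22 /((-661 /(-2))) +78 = 51514 /661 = 77.93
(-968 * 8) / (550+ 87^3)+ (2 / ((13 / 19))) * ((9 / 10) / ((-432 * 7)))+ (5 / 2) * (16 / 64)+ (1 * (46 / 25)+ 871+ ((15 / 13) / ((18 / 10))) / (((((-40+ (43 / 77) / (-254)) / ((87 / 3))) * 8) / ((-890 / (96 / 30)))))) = 1757540705594416607 / 1975633687736800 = 889.61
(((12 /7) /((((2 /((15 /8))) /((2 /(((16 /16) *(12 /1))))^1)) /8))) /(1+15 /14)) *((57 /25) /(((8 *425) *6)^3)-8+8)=19 /68388960000000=0.00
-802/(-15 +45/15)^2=-401/72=-5.57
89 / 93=0.96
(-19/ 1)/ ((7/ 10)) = -190/ 7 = -27.14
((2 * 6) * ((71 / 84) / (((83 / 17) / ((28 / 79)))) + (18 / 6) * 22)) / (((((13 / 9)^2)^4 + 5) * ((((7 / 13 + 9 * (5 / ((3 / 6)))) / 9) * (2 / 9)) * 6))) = 19634558326971003 / 7956558941730014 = 2.47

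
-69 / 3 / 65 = -0.35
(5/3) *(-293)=-1465/3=-488.33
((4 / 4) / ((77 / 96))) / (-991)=-96 / 76307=-0.00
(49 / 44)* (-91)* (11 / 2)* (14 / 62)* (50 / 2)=-780325 / 248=-3146.47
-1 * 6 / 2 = -3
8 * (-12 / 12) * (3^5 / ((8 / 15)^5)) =-184528125 / 4096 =-45050.81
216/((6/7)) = 252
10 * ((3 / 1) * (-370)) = -11100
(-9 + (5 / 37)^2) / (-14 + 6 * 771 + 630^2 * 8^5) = -3074 / 4451174749657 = -0.00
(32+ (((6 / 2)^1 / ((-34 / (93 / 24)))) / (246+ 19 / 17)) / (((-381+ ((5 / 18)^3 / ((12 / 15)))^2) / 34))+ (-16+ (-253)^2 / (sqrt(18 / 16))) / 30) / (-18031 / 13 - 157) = -64009 * sqrt(2) / 69480 - 51390822440075101 / 2521624528599075705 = -1.32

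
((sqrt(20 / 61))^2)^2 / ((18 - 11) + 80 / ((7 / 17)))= 2800 / 5242889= 0.00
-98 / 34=-49 / 17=-2.88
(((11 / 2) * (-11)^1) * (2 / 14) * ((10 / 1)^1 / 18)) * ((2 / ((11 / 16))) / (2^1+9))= -80 / 63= -1.27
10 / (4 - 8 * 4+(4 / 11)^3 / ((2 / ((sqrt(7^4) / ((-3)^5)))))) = -1617165 / 4528846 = -0.36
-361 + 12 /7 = -359.29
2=2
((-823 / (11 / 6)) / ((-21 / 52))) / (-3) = -85592 / 231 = -370.53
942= 942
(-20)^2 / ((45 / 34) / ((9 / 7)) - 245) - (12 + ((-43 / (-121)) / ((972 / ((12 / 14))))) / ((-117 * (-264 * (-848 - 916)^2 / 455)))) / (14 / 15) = -14.50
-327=-327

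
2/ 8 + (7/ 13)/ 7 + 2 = 121/ 52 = 2.33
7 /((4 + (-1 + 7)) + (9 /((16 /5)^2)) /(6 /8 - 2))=64 /85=0.75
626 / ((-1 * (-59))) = 10.61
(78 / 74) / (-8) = -39 / 296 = -0.13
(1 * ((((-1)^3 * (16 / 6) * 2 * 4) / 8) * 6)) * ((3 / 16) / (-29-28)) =1 / 19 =0.05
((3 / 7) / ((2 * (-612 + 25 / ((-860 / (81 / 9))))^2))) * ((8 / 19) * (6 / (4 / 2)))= 118336 / 163885340997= 0.00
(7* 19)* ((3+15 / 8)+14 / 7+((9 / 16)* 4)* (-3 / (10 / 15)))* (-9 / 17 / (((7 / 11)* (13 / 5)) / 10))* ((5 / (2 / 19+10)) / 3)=228.11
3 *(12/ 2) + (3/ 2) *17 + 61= 209/ 2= 104.50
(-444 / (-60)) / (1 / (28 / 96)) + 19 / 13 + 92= 149167 / 1560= 95.62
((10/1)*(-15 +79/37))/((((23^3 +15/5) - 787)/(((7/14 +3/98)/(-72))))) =2210/26533773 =0.00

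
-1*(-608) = 608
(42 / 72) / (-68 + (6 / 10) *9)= -35 / 3756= -0.01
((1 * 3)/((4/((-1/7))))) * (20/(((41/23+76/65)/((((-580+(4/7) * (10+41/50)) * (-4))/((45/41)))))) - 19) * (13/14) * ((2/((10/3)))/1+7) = -4858484167589/454097700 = -10699.20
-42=-42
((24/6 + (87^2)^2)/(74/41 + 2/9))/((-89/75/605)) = -87202183550625/6052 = -14408820811.41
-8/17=-0.47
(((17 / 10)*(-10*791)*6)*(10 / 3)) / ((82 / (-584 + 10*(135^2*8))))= -195978729520 / 41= -4779969012.68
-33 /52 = -0.63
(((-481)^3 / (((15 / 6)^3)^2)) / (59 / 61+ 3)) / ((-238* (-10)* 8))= -6788363101 / 1124921875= -6.03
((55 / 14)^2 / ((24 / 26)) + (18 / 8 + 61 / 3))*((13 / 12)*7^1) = 1201733 / 4032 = 298.05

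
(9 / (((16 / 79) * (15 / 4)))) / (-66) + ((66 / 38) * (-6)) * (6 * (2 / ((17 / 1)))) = -1070957 / 142120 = -7.54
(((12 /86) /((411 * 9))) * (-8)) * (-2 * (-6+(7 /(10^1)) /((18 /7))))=-8248 /2385855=-0.00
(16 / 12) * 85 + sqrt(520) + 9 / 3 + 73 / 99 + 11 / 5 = 2 * sqrt(130) + 59039 / 495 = 142.07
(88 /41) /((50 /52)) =2.23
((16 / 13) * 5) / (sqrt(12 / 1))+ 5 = 40 * sqrt(3) / 39+ 5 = 6.78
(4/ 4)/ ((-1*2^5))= -1/ 32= -0.03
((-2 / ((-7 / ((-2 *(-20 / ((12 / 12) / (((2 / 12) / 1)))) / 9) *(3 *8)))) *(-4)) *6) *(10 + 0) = -25600 / 21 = -1219.05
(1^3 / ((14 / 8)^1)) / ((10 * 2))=1 / 35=0.03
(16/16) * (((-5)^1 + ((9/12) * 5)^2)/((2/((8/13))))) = 145/52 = 2.79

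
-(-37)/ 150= 37/ 150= 0.25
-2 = -2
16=16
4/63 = 0.06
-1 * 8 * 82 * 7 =-4592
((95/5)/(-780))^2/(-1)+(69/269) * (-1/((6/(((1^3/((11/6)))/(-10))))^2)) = -2433997/3960562320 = -0.00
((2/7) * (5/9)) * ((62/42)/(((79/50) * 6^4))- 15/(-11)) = 0.22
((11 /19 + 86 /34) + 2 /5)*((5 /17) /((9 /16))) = 90656 /49419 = 1.83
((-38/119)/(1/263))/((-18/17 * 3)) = 4997/189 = 26.44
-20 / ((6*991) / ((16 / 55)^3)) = -8192 / 98926575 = -0.00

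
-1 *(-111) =111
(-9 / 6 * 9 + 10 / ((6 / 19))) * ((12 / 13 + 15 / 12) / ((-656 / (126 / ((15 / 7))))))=-603533 / 170560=-3.54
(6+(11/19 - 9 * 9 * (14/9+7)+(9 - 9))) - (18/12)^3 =-104849/152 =-689.80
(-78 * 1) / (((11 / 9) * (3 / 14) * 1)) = -3276 / 11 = -297.82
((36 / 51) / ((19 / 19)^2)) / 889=12 / 15113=0.00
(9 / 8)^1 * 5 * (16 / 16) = 45 / 8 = 5.62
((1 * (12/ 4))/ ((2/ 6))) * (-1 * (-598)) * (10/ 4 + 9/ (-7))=45747/ 7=6535.29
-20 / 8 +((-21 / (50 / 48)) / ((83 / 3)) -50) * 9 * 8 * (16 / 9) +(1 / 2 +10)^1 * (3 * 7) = -13021186 / 2075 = -6275.27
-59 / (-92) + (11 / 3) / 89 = 16765 / 24564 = 0.68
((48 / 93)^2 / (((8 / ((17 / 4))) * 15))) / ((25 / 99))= 4488 / 120125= 0.04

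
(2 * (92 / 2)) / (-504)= -23 / 126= -0.18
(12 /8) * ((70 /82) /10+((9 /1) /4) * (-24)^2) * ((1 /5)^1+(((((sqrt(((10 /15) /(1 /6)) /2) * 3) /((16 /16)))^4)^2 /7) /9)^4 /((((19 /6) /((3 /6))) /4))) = 9465648974710502.93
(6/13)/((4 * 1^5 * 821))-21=-21.00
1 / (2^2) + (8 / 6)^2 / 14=95 / 252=0.38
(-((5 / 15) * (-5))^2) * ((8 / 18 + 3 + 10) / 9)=-4.15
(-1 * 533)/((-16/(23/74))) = 12259/1184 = 10.35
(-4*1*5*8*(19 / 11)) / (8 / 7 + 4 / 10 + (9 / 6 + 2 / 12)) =-319200 / 3707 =-86.11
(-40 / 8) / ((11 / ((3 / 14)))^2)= -45 / 23716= -0.00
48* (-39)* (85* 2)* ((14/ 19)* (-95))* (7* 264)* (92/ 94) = 1893706214400/ 47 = 40291621582.98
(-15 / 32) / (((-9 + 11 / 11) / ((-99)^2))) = 147015 / 256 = 574.28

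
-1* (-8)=8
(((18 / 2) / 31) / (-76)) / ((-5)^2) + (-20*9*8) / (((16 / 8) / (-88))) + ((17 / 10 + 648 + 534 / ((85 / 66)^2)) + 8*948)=71915.65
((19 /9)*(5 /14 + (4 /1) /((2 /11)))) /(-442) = -5947 /55692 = -0.11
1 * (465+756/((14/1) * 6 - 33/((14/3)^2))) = 2555277/5389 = 474.17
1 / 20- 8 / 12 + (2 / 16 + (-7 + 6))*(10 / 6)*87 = -15299 / 120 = -127.49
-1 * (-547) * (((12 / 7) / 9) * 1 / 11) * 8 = 17504 / 231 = 75.77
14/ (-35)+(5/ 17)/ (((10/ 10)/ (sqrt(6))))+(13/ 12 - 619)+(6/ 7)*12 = -255373/ 420+5*sqrt(6)/ 17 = -607.31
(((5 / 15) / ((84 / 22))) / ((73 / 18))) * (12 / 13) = 132 / 6643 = 0.02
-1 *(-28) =28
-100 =-100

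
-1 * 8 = -8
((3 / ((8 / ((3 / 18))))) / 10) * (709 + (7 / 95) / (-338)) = 22765983 / 5137600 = 4.43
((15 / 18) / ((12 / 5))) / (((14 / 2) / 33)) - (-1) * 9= 1787 / 168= 10.64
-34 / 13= -2.62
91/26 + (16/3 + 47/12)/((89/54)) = 811/89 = 9.11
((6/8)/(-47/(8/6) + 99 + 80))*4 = 12/575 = 0.02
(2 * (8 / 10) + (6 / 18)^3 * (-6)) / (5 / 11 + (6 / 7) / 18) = 2387 / 870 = 2.74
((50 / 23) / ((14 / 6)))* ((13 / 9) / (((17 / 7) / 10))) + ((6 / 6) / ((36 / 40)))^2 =214600 / 31671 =6.78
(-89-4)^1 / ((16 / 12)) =-279 / 4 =-69.75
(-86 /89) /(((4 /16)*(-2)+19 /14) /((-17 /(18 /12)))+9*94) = -10234 /8959185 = -0.00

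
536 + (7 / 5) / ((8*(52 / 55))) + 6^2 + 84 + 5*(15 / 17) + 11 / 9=42123461 / 63648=661.82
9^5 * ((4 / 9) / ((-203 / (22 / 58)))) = -288684 / 5887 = -49.04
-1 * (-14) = 14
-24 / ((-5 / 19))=456 / 5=91.20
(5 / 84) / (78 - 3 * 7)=5 / 4788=0.00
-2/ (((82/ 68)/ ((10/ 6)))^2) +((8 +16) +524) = 8232892/ 15129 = 544.18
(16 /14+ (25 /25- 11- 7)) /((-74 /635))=1905 /14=136.07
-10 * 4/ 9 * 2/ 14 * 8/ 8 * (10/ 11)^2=-0.52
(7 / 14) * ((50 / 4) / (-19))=-25 / 76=-0.33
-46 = -46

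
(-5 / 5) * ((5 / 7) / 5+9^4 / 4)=-45931 / 28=-1640.39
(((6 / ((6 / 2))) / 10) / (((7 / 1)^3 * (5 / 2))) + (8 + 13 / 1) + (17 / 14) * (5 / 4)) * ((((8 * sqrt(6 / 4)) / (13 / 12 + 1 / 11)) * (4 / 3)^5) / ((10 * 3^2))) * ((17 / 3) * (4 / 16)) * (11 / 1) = 137.09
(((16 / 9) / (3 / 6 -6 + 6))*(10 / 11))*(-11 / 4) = -80 / 9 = -8.89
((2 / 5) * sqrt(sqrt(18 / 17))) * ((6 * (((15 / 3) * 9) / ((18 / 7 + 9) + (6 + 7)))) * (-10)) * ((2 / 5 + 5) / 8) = -5103 * 17^(3 / 4) * 2^(1 / 4) * sqrt(3) / 2924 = -30.10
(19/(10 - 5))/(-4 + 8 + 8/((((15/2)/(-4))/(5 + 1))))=-19/108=-0.18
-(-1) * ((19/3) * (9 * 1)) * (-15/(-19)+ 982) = 56019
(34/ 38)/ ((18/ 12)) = 34/ 57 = 0.60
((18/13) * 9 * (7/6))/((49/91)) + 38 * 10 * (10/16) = 529/2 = 264.50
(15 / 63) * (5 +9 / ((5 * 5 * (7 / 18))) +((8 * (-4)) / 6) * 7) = -16489 / 2205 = -7.48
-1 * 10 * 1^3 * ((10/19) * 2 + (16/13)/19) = -2760/247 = -11.17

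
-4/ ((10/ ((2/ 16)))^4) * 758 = -379/ 5120000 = -0.00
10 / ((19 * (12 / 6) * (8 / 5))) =25 / 152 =0.16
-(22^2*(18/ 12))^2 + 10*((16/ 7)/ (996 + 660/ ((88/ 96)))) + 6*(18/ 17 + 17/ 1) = -26902224670/ 51051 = -526967.63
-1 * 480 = -480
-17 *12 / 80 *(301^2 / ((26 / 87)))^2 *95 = -60204404451507561 / 2704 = -22264942474669.96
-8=-8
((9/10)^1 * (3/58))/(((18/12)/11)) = 99/290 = 0.34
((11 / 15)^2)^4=214358881 / 2562890625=0.08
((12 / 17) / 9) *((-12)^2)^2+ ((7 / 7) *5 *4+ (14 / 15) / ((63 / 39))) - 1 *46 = 1224712 / 765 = 1600.93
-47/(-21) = 2.24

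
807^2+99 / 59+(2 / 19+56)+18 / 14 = 5110814417 / 7847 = 651308.07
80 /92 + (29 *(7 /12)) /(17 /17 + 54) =17869 /15180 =1.18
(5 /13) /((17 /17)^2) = 5 /13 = 0.38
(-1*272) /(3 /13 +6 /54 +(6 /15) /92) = -7319520 /9317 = -785.61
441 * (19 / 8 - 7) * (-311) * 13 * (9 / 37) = 16046667 / 8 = 2005833.38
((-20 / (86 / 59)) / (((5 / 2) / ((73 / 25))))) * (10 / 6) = -17228 / 645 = -26.71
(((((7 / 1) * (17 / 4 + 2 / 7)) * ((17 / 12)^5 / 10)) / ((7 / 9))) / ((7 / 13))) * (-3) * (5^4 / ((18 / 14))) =-293022988375 / 4644864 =-63085.38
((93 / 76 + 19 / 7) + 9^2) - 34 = 27099 / 532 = 50.94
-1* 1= -1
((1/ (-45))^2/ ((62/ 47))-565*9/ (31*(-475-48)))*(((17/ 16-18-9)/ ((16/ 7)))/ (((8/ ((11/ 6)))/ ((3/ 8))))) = -131774948921/ 430326743040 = -0.31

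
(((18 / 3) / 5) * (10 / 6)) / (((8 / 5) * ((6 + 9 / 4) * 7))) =5 / 231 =0.02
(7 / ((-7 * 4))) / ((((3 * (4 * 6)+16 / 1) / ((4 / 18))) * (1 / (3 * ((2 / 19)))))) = -1 / 5016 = -0.00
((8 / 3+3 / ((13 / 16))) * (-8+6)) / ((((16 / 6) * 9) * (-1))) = 62 / 117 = 0.53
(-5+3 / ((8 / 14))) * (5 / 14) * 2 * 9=45 / 28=1.61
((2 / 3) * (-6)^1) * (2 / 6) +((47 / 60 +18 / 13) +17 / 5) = 1101 / 260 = 4.23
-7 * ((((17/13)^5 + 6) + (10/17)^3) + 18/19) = -2662683866969/34659087671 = -76.82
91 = 91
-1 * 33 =-33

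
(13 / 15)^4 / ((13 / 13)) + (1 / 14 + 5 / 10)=402427 / 354375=1.14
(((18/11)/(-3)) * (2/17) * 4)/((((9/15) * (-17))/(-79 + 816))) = 18.55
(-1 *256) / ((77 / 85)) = -21760 / 77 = -282.60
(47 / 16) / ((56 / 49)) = 329 / 128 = 2.57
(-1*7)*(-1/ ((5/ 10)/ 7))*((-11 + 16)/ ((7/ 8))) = 560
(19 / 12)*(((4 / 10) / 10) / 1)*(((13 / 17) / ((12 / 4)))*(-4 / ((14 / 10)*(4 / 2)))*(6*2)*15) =-494 / 119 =-4.15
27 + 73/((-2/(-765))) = 55899/2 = 27949.50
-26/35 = -0.74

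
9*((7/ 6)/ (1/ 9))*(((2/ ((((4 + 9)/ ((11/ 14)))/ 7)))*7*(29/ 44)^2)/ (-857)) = -0.28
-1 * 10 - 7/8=-87/8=-10.88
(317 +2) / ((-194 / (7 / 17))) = -2233 / 3298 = -0.68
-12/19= -0.63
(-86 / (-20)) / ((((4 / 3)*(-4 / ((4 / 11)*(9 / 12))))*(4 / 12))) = -1161 / 1760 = -0.66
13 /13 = 1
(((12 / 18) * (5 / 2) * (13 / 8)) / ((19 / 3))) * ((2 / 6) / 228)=65 / 103968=0.00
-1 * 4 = -4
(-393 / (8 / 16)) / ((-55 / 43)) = 33798 / 55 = 614.51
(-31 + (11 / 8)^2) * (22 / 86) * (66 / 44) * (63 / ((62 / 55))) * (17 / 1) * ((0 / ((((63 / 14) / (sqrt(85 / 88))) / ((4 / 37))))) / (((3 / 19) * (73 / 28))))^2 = 0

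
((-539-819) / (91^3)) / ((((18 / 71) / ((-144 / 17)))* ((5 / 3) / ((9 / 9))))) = 330576 / 9150505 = 0.04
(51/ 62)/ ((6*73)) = 0.00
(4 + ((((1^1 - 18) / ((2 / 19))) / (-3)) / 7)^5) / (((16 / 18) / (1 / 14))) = 3516229262771 / 1626379776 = 2162.00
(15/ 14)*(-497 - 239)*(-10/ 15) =3680/ 7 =525.71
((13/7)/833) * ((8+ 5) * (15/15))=169/5831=0.03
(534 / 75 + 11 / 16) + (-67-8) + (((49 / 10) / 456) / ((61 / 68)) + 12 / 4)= -89262269 / 1390800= -64.18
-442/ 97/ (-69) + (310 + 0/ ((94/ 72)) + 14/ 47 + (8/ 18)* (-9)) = 96373202/ 314571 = 306.36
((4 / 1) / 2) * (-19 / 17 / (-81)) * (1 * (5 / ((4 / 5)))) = 475 / 2754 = 0.17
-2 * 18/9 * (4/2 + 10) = -48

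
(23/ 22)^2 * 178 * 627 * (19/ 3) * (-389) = -6611537749/ 22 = -300524443.14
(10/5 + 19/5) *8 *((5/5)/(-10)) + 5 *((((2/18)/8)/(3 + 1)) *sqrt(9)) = -11011/2400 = -4.59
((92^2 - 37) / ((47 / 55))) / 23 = 463485 / 1081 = 428.76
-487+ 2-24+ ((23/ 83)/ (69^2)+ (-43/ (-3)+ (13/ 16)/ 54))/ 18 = -15087916943/ 29688768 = -508.20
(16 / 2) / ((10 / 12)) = 48 / 5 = 9.60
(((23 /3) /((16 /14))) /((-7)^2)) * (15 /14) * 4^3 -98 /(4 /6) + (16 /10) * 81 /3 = -23131 /245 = -94.41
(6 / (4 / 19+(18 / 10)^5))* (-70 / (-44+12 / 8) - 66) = -389737500 / 19285327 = -20.21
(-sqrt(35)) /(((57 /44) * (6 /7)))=-154 * sqrt(35) /171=-5.33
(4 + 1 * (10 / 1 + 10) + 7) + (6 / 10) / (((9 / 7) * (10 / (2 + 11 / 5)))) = 7799 / 250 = 31.20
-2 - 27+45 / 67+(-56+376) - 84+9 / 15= 69771 / 335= 208.27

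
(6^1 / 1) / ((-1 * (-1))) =6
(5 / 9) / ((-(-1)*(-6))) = -5 / 54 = -0.09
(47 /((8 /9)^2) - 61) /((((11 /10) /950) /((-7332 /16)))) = 422277375 /704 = 599825.82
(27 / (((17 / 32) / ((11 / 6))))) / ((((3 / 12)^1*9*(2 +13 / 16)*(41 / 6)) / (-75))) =-112640 / 697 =-161.61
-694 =-694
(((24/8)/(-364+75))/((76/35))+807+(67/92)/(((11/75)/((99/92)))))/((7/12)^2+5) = 339786884367/2233744291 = 152.12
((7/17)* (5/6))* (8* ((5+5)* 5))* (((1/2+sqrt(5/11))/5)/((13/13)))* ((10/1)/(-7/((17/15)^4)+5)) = 425.77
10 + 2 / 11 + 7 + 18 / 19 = 3789 / 209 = 18.13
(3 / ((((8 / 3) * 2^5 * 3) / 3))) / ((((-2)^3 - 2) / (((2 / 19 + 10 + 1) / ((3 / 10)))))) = -633 / 4864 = -0.13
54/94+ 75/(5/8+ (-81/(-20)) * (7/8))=582009/31349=18.57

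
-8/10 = -4/5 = -0.80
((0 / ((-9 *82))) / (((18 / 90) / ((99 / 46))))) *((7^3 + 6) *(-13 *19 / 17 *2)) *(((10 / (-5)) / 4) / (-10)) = 0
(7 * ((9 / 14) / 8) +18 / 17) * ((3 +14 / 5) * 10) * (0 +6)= 38367 / 68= 564.22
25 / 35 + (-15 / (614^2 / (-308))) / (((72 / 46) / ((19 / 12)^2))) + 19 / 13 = 32537625461 / 14820466752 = 2.20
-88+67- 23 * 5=-136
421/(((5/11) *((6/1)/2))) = 4631/15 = 308.73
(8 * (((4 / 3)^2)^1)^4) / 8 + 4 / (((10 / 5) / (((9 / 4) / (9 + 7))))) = 10.27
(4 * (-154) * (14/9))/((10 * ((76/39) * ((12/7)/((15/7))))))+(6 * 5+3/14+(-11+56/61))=-1005994/24339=-41.33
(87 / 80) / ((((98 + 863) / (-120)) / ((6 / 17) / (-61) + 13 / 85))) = -0.02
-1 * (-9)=9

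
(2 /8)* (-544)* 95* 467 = -6033640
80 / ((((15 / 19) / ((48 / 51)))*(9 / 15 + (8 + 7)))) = 12160 / 1989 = 6.11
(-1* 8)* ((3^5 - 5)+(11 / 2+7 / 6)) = -5872 / 3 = -1957.33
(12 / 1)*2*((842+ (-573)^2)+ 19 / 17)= 134302224 / 17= 7900130.82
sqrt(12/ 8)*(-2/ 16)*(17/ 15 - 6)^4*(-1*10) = 858.78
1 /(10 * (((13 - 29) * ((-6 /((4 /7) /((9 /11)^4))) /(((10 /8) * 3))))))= 14641 /2939328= 0.00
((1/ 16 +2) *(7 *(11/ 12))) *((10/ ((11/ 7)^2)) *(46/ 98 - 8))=-12915/ 32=-403.59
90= 90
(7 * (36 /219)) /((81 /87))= 812 /657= 1.24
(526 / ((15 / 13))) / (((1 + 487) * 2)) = 3419 / 7320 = 0.47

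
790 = 790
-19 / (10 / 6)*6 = -342 / 5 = -68.40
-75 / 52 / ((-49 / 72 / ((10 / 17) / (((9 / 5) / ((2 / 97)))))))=15000 / 1050413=0.01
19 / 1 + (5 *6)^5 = 24300019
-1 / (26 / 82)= -41 / 13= -3.15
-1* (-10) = 10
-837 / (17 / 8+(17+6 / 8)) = -2232 / 53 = -42.11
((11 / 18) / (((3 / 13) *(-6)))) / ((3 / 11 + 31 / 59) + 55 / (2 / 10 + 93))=-21624031 / 68017806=-0.32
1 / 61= 0.02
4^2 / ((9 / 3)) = 16 / 3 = 5.33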